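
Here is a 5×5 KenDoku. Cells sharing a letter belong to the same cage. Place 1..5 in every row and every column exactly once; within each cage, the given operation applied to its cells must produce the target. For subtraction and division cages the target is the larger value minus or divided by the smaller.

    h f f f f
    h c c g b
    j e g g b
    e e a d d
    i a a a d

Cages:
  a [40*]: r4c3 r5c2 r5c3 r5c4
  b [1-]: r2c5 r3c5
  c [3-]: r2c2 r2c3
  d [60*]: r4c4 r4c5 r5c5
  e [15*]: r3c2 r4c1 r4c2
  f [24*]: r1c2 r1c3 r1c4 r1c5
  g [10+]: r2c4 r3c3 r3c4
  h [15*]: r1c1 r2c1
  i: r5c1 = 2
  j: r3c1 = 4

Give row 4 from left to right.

1 3 2 4 5

Cage j is given, leaving r3c1 = 4.
I is a freebie, which forces r5c1 = 2.
Cage a needs product 40; hence r4c3 = 2.
The only place for 5 in row 1 is r1c1.
5 is placed in column 1, which forces r2c1 = 3.
Column 1 already has 3, leaving r4c1 = 1.
Row 5 needs a 3, and only r5c5 is open for it.
Row 4 needs a 3, and only r4c2 is open for it.
3 is placed in column 2; hence r3c2 = 5.
The 3 cells of cage g must have sum 10; hence r2c4 = 5.
Cage g has sum 10; hence r3c3 = 3.
Cage g needs sum 10, leaving r3c4 = 2.
Row 3 now contains 2, which forces r3c5 = 1.
5 is placed in column 4, leaving r4c4 = 4.
Row 4 now contains 4, which forces r4c5 = 5.
Column 4 now contains 4, which forces r5c4 = 1.
Column 4 now contains 1, which forces r1c4 = 3.
1 is placed in column 5, leaving r2c5 = 2.
1 is placed in row 5, leaving r5c2 = 4.
Cage a has product 40, leaving r5c3 = 5.
The 4 cells of cage f must have product 24, so r1c2 = 2.
Cage f has product 24; hence r1c3 = 1.
Column 5 now contains 2, leaving r1c5 = 4.
Column 2 now contains 4; hence r2c2 = 1.
The two cells of cage c must have difference 3, leaving r2c3 = 4.
Completed grid: 5 2 1 3 4 / 3 1 4 5 2 / 4 5 3 2 1 / 1 3 2 4 5 / 2 4 5 1 3.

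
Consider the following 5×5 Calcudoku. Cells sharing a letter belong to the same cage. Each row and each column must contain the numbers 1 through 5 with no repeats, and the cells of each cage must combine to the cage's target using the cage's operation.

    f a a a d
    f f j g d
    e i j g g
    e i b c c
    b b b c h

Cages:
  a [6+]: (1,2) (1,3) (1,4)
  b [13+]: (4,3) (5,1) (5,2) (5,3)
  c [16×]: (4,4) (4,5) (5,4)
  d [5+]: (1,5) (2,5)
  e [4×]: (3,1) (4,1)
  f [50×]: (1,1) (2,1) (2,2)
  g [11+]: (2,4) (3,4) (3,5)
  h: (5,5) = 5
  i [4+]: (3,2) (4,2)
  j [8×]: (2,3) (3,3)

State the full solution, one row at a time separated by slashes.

Cage f has product 50, which forces (1,1) = 5.
Cage f has product 50; hence (2,1) = 2.
The 3 cells of cage f must have product 50, so (2,2) = 5.
2 is placed in row 2, so (2,3) = 4.
Row 2 now contains 4, leaving (2,4) = 3.
Row 2 already has 3, so (2,5) = 1.
4 is placed in column 3, leaving (3,3) = 2.
H is a freebie; hence (5,5) = 5.
Cage d needs two cells with sum 5, which forces (1,5) = 4.
Cage g has sum 11, so (3,4) = 5.
Cage g needs sum 11, which forces (3,5) = 3.
Cage b has sum 13, so (4,3) = 5.
Column 5 already has 4; hence (4,5) = 2.
Row 3 already has 3, leaving (3,2) = 1.
The two cells of cage i must have sum 4; hence (4,2) = 3.
The 3 cells of cage c must have product 16, leaving (4,4) = 4.
Column 2 now contains 3, leaving (5,2) = 4.
Cage c needs product 16, so (5,4) = 2.
Column 2 now contains 3, leaving (1,2) = 2.
Cage a has sum 6, which forces (1,3) = 3.
Column 4 already has 2, which forces (1,4) = 1.
Row 3 now contains 1, leaving (3,1) = 4.
4 is placed in row 4, leaving (4,1) = 1.
1 is placed in column 1, so (5,1) = 3.
3 is placed in column 3, which forces (5,3) = 1.

5 2 3 1 4 / 2 5 4 3 1 / 4 1 2 5 3 / 1 3 5 4 2 / 3 4 1 2 5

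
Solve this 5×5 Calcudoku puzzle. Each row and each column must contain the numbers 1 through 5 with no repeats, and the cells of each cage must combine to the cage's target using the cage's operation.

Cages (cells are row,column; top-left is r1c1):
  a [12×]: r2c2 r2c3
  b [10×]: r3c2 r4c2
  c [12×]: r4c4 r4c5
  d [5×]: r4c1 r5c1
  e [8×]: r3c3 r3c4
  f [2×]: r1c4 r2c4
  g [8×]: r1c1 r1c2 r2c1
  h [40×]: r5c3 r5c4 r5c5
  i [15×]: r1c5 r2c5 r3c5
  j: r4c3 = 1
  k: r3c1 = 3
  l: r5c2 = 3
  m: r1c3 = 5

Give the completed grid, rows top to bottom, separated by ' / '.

M is a freebie; hence r1c3 = 5.
K is a freebie, which forces r3c1 = 3.
Cage j is given, so r4c3 = 1.
L is a freebie; hence r5c2 = 3.
Column 2 now contains 3, so r2c2 = 4.
Cage a's pair has product 12, which forces r2c3 = 3.
Row 4 already has 1, leaving r4c1 = 5.
Row 4 already has 5, leaving r4c2 = 2.
Cage d needs two cells with product 5, so r5c1 = 1.
Cage g has product 8, leaving r1c1 = 4.
Column 2 now contains 2; hence r1c2 = 1.
1 is placed in row 1, leaving r1c4 = 2.
Cage i has product 15, leaving r1c5 = 3.
1 is placed in column 1, which forces r2c1 = 2.
Column 4 already has 2; hence r2c4 = 1.
1 is placed in row 2, so r2c5 = 5.
Column 2 now contains 2, leaving r3c2 = 5.
Column 4 already has 2, which forces r3c4 = 4.
Column 5 now contains 5, leaving r3c5 = 1.
Column 4 already has 4, leaving r4c4 = 3.
3 is placed in column 5, leaving r4c5 = 4.
Column 4 already has 4; hence r5c4 = 5.
Column 5 already has 4; hence r5c5 = 2.
4 is placed in row 3, which forces r3c3 = 2.
Row 5 already has 2, which forces r5c3 = 4.

4 1 5 2 3 / 2 4 3 1 5 / 3 5 2 4 1 / 5 2 1 3 4 / 1 3 4 5 2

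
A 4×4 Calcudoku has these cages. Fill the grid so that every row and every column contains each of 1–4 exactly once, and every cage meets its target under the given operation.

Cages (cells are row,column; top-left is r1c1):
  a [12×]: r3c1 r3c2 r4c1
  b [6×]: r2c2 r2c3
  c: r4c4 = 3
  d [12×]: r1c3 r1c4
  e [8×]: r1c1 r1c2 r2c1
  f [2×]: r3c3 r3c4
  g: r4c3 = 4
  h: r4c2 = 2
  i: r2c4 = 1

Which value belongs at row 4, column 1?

Cage i is a single given cell, leaving r2c4 = 1.
Column 4 already has 1, so r3c4 = 2.
Cage h is a single given cell, so r4c2 = 2.
G is a freebie, leaving r4c3 = 4.
Cage c is given, which forces r4c4 = 3.
4 is placed in column 3; hence r1c3 = 3.
Column 4 now contains 3; hence r1c4 = 4.
Column 2 now contains 2, leaving r2c2 = 3.
Cage b's pair has product 6, which forces r2c3 = 2.
Column 2 now contains 3, leaving r3c2 = 4.
Row 3 now contains 2, so r3c3 = 1.
Row 4 already has 3, leaving r4c1 = 1.
Column 1 already has 1; hence r1c1 = 2.
Row 1 already has 4, so r1c2 = 1.
Row 2 now contains 2, leaving r2c1 = 4.
4 is placed in row 3, leaving r3c1 = 3.
The full grid is 2 1 3 4 / 4 3 2 1 / 3 4 1 2 / 1 2 4 3.

1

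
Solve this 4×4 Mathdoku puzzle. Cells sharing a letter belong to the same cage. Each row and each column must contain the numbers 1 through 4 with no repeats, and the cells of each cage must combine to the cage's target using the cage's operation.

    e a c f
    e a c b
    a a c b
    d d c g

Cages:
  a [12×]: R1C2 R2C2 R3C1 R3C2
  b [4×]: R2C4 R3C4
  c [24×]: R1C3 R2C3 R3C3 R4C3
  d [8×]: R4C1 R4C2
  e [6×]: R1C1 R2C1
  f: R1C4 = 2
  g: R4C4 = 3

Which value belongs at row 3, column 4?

Cage f is a single given cell, so R1C4 = 2.
Cage g is given, which forces R4C4 = 3.
Row 1 already has 2, leaving R1C1 = 3.
The two cells of cage e must have product 6, which forces R2C1 = 2.
2 is placed in column 1; hence R3C1 = 1.
Row 3 already has 1, which forces R3C4 = 4.
2 is placed in column 1, so R4C1 = 4.
4 is placed in row 4; hence R4C2 = 2.
Row 4 now contains 2, so R4C3 = 1.
1 is placed in column 3, which forces R1C3 = 4.
The 4 cells of cage c must have product 24; hence R2C3 = 3.
4 is placed in column 4; hence R2C4 = 1.
Row 3 now contains 4, leaving R3C2 = 3.
The 4 cells of cage c must have product 24; hence R3C3 = 2.
Row 1 now contains 4, leaving R1C2 = 1.
Row 2 already has 1, which forces R2C2 = 4.
The full grid is 3 1 4 2 / 2 4 3 1 / 1 3 2 4 / 4 2 1 3.

4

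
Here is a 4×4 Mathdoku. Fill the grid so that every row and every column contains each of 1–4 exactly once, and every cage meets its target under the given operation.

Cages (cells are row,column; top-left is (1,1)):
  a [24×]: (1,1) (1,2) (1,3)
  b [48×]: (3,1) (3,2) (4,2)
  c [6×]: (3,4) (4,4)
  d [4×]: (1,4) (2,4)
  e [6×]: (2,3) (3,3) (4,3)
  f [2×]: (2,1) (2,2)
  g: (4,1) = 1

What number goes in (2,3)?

Cage b needs product 48, which forces (3,1) = 4.
Cage b needs product 48; hence (3,2) = 3.
3 is placed in row 3, which forces (3,4) = 2.
Cage g is given, leaving (4,1) = 1.
The 3 cells of cage b must have product 48, which forces (4,2) = 4.
Column 4 now contains 2, leaving (4,4) = 3.
Cage a has product 24; hence (1,1) = 3.
4 is placed in column 2, which forces (1,2) = 2.
Cage a has product 24, which forces (1,3) = 4.
Row 1 already has 4, which forces (1,4) = 1.
Column 1 already has 1, so (2,1) = 2.
Cage f needs two cells with product 2, leaving (2,2) = 1.
Cage e needs product 6, leaving (2,3) = 3.
1 is placed in column 4, leaving (2,4) = 4.
Row 3 already has 2; hence (3,3) = 1.
3 is placed in row 4, so (4,3) = 2.
The full grid is 3 2 4 1 / 2 1 3 4 / 4 3 1 2 / 1 4 2 3.

3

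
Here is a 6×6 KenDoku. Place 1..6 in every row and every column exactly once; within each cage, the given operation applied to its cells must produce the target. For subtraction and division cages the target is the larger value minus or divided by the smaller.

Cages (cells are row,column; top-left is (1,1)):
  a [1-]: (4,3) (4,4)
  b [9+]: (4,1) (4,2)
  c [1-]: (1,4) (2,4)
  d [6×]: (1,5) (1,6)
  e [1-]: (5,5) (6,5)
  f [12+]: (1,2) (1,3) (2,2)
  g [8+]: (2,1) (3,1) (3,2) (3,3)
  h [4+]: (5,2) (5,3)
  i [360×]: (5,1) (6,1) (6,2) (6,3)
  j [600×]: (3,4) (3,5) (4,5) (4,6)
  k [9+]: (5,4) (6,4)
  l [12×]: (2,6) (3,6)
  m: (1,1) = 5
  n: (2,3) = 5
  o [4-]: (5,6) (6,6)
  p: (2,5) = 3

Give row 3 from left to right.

2 4 1 6 5 3

Cage m is a single given cell, so (1,1) = 5.
Cage n is given; hence (2,3) = 5.
P is a freebie, so (2,5) = 3.
The 4 cells of cage i must have product 360, so (6,2) = 5.
Row 5 needs a 4, and only (5,1) is open for it.
Cage k's pair has sum 9, which forces (5,4) = 5.
5 is placed in row 5, so (5,5) = 2.
5 is placed in row 5, leaving (5,6) = 6.
{3, 6} are confined to (6,1) and (6,3) in row 6, leaving (6,4) = 4.
4 is placed in row 6, so (6,5) = 1.
Row 6 now contains 1, which forces (6,6) = 2.
1 is placed in column 5, so (1,5) = 6.
The two cells of cage d must have product 6; hence (1,6) = 1.
Column 6 now contains 2, leaving (2,6) = 4.
Column 4 now contains 5, which forces (3,4) = 6.
The 4 cells of cage j must have product 600, leaving (3,5) = 5.
Column 6 now contains 2, so (3,6) = 3.
The 4 cells of cage j must have product 600, leaving (4,5) = 4.
Cage j needs product 600, which forces (4,6) = 5.
Cage g has sum 8, which forces (2,1) = 1.
Cage f needs sum 12, leaving (2,2) = 6.
1 is placed in row 2, so (2,4) = 2.
Cage g needs sum 8, which forces (3,1) = 2.
6 is placed in column 2, so (4,2) = 3.
2 is placed in column 4, which forces (4,4) = 1.
3 is placed in column 2, which forces (5,2) = 1.
1 is placed in row 5, leaving (5,3) = 3.
Column 3 already has 3, leaving (6,3) = 6.
2 is placed in column 4, so (1,4) = 3.
1 is placed in column 2; hence (3,2) = 4.
The 4 cells of cage g must have sum 8, so (3,3) = 1.
Row 4 already has 3, leaving (4,1) = 6.
Row 4 now contains 1, so (4,3) = 2.
6 is placed in row 6, which forces (6,1) = 3.
4 is placed in column 2, so (1,2) = 2.
Column 3 now contains 2; hence (1,3) = 4.
Filled in: 5 2 4 3 6 1 / 1 6 5 2 3 4 / 2 4 1 6 5 3 / 6 3 2 1 4 5 / 4 1 3 5 2 6 / 3 5 6 4 1 2.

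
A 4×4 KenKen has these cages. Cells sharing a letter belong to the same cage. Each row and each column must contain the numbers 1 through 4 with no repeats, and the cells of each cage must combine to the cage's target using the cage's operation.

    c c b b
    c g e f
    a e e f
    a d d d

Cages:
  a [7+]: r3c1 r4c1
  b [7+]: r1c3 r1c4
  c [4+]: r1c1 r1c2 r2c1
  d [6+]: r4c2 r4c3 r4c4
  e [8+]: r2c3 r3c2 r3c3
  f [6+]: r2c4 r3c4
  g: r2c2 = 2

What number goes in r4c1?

4

Cage c needs sum 4; hence r1c1 = 2.
The 3 cells of cage c must have sum 4, which forces r1c2 = 1.
Cage c has sum 4, which forces r2c1 = 1.
Cage g is a single given cell, leaving r2c2 = 2.
2 is placed in row 2, leaving r2c4 = 4.
4 is placed in column 4, leaving r3c4 = 2.
2 is placed in column 2, which forces r4c2 = 3.
Row 4 already has 3, leaving r4c4 = 1.
The two cells of cage b must have sum 7; hence r1c3 = 4.
4 is placed in column 4; hence r1c4 = 3.
Row 2 now contains 4; hence r2c3 = 3.
The two cells of cage a must have sum 7, so r3c1 = 3.
Column 2 now contains 3, which forces r3c2 = 4.
Cage e has sum 8, which forces r3c3 = 1.
Row 4 already has 3, so r4c1 = 4.
1 is placed in row 4, which forces r4c3 = 2.
Filled in: 2 1 4 3 / 1 2 3 4 / 3 4 1 2 / 4 3 2 1.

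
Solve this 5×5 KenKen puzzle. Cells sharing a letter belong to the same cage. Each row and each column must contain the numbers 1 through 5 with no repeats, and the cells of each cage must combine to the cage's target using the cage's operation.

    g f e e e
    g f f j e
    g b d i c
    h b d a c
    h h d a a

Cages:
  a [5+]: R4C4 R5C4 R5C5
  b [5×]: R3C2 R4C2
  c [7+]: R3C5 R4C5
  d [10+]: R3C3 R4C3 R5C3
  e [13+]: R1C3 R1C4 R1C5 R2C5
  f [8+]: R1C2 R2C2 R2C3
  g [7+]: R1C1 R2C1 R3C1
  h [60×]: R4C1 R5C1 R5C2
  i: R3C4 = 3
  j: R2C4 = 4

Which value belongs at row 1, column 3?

Cage j is given, leaving R2C4 = 4.
Cage i is a single given cell; hence R3C4 = 3.
Column 4 already has 3, so R5C4 = 1.
1 is placed in row 5, leaving R5C5 = 2.
The two cells of cage c must have sum 7, leaving R3C5 = 4.
1 is placed in column 4, which forces R4C4 = 2.
Cage c's pair has sum 7; hence R4C5 = 3.
Cage g has sum 7, leaving R1C1 = 4.
Cage e has sum 13, which forces R1C3 = 2.
Column 4 already has 2; hence R1C4 = 5.
Cage e needs sum 13, so R1C5 = 1.
Cage e has sum 13, leaving R2C5 = 5.
Column 1 already has 4, which forces R4C1 = 5.
Row 4 now contains 5; hence R4C2 = 1.
Row 4 now contains 1; hence R4C3 = 4.
Column 1 now contains 5; hence R5C1 = 3.
3 is placed in row 5; hence R5C3 = 5.
Row 1 already has 1; hence R1C2 = 3.
Cage f needs sum 8, which forces R2C2 = 2.
The 3 cells of cage f must have sum 8, so R2C3 = 3.
1 is placed in column 2, leaving R3C2 = 5.
Column 3 already has 5, so R3C3 = 1.
Row 5 now contains 5, so R5C2 = 4.
Row 2 already has 2, which forces R2C1 = 1.
Row 3 now contains 1, leaving R3C1 = 2.
Filled in: 4 3 2 5 1 / 1 2 3 4 5 / 2 5 1 3 4 / 5 1 4 2 3 / 3 4 5 1 2.

2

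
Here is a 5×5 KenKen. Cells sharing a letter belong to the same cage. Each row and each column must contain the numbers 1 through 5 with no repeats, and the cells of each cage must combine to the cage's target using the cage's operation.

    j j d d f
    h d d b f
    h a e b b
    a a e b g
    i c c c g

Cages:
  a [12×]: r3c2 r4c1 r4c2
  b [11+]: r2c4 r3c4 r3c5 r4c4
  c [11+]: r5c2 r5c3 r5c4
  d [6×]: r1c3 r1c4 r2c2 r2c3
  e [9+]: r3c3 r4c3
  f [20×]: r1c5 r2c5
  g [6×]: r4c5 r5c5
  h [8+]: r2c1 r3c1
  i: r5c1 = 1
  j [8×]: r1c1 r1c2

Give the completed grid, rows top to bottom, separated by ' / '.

2 4 3 1 5 / 3 2 1 5 4 / 5 3 4 2 1 / 4 1 5 3 2 / 1 5 2 4 3

Cage i is given, so r5c1 = 1.
Row 1 needs a 5, and only r1c5 is open for it.
5 is placed in column 5, leaving r2c5 = 4.
The only place for 3 in row 5 is r5c5.
3 is placed in column 5, which forces r4c5 = 2.
2 is placed in column 5, so r3c5 = 1.
The 3 cells of cage a must have product 12, which forces r4c2 = 1.
Cage d needs product 6, which forces r1c4 = 1.
Cage d needs product 6, leaving r2c3 = 1.
In row 1, 3 can only go at r1c3, so r1c3 = 3.
Cage d needs product 6, leaving r2c2 = 2.
The two cells of cage j must have product 8, which forces r1c1 = 2.
Column 2 now contains 2, which forces r1c2 = 4.
Column 2 already has 4; hence r3c2 = 3.
Cage b has sum 11, which forces r3c4 = 2.
Column 2 already has 4, which forces r5c2 = 5.
Row 5 now contains 5, leaving r5c4 = 4.
Cage h needs two cells with sum 8, so r2c1 = 3.
Row 2 now contains 3, leaving r2c4 = 5.
Row 3 already has 3, so r3c1 = 5.
Row 3 now contains 5, which forces r3c3 = 4.
Cage a has product 12; hence r4c1 = 4.
4 is placed in column 3; hence r4c3 = 5.
Column 4 already has 5; hence r4c4 = 3.
Row 5 already has 4, leaving r5c3 = 2.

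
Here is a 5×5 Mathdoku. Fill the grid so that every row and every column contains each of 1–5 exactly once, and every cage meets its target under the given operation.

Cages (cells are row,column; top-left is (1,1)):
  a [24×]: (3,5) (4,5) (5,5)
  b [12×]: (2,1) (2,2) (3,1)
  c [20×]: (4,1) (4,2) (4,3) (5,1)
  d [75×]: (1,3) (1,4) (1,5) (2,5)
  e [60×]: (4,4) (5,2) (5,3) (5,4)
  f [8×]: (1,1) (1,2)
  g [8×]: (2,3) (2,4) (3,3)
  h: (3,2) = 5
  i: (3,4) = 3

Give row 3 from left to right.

1 5 4 3 2

Cage d has product 75, which forces (2,5) = 5.
H is a freebie, so (3,2) = 5.
Cage i is a single given cell; hence (3,4) = 3.
The only place for 3 in row 4 is (4,5).
The 4 cells of cage d must have product 75; hence (1,3) = 3.
Cage d needs product 75; hence (1,4) = 5.
Column 5 now contains 3; hence (1,5) = 1.
The 4 cells of cage e must have product 60, leaving (5,2) = 3.
Cage e needs product 60, which forces (5,3) = 5.
Cage b has product 12, leaving (2,1) = 3.
The 4 cells of cage c must have product 20, which forces (4,1) = 5.
Column 4 needs a 2, and only (2,4) is open for it.
In row 3, 2 can only go at (3,5), so (3,5) = 2.
Column 5 already has 2, leaving (5,5) = 4.
Cage e needs product 60, leaving (4,4) = 4.
Row 5 already has 4, leaving (5,4) = 1.
Row 5 now contains 1; hence (5,1) = 2.
Column 1 already has 2, leaving (1,1) = 4.
The two cells of cage f must have product 8, leaving (1,2) = 2.
4 is placed in column 1; hence (3,1) = 1.
1 is placed in row 3, so (3,3) = 4.
Column 2 already has 2, leaving (4,2) = 1.
Row 4 already has 1; hence (4,3) = 2.
Column 2 already has 1, which forces (2,2) = 4.
4 is placed in column 3, so (2,3) = 1.
Filled in: 4 2 3 5 1 / 3 4 1 2 5 / 1 5 4 3 2 / 5 1 2 4 3 / 2 3 5 1 4.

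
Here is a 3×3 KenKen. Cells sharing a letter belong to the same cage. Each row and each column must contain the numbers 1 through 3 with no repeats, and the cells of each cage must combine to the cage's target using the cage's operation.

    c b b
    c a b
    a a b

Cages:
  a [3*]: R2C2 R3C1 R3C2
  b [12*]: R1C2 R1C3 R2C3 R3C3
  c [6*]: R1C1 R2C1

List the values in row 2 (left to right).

2 1 3

Cage b has product 12, so R1C2 = 2.
Cage a needs product 3, leaving R2C2 = 1.
Cage a needs product 3; hence R3C1 = 1.
Cage a needs product 3, so R3C2 = 3.
Row 3 now contains 3, so R3C3 = 2.
2 is placed in row 1, so R1C1 = 3.
The 4 cells of cage b must have product 12, leaving R1C3 = 1.
Cage c's pair has product 6, leaving R2C1 = 2.
Column 3 already has 2, so R2C3 = 3.
Filled in: 3 2 1 / 2 1 3 / 1 3 2.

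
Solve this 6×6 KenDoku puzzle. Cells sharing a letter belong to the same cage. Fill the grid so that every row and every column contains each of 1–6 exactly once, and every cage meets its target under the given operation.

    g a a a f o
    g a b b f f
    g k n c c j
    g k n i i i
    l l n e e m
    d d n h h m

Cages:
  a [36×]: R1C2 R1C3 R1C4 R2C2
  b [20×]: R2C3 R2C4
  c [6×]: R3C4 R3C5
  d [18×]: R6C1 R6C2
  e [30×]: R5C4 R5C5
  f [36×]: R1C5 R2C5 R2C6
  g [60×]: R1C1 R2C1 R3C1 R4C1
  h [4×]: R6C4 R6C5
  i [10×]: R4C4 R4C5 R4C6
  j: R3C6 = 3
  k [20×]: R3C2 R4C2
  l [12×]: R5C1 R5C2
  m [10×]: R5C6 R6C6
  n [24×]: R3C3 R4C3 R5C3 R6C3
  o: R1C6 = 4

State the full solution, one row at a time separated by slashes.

Cage o is a single given cell, which forces R1C6 = 4.
Cage j is given, which forces R3C6 = 3.
Row 1 needs a 5, and only R1C1 is open for it.
In row 3, 5 can only go at R3C2, so R3C2 = 5.
Column 2 now contains 5, so R4C2 = 4.
Row 4 needs a 6, and only R4C1 is open for it.
Column 1 already has 6, leaving R6C1 = 3.
The two cells of cage d must have product 18, which forces R6C2 = 6.
Cage l's pair has product 12, so R5C1 = 4.
Column 2 already has 6; hence R5C2 = 3.
The 4 cells of cage n must have product 24, leaving R4C3 = 3.
Column 3 already has 3, so R1C3 = 6.
Cage a has product 36, so R1C4 = 3.
Row 1 now contains 3, which forces R1C5 = 2.
2 is placed in row 1, leaving R1C2 = 1.
Cage a has product 36, so R2C2 = 2.
Cage f needs product 36, leaving R2C5 = 3.
Cage f has product 36, which forces R2C6 = 6.
Row 2 now contains 2, leaving R2C1 = 1.
The 4 cells of cage g must have product 60, so R3C1 = 2.
Row 3 needs a 4, and only R3C3 is open for it.
Column 3 already has 4, which forces R2C3 = 5.
Cage b needs two cells with product 20, so R2C4 = 4.
4 is placed in column 4, so R6C4 = 1.
Row 6 now contains 1, which forces R6C5 = 4.
Column 4 now contains 1, so R3C4 = 6.
Cage c needs two cells with product 6, which forces R3C5 = 1.
Column 5 already has 1, leaving R4C5 = 5.
Cage n needs product 24; hence R5C3 = 1.
Column 4 now contains 6, which forces R5C4 = 5.
Column 5 already has 5, leaving R5C5 = 6.
Row 5 already has 5, so R5C6 = 2.
Row 6 now contains 1, leaving R6C3 = 2.
Column 6 already has 2, leaving R6C6 = 5.
5 is placed in row 4, leaving R4C4 = 2.
Column 6 already has 2, so R4C6 = 1.

5 1 6 3 2 4 / 1 2 5 4 3 6 / 2 5 4 6 1 3 / 6 4 3 2 5 1 / 4 3 1 5 6 2 / 3 6 2 1 4 5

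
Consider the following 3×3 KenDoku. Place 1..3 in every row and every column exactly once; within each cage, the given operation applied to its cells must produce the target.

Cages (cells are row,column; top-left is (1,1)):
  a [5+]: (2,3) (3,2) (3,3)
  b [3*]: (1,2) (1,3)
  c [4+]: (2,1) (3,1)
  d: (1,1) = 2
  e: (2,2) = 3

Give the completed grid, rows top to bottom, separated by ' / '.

2 1 3 / 1 3 2 / 3 2 1

D is a freebie, so (1,1) = 2.
E is a freebie, which forces (2,2) = 3.
3 is placed in column 2, so (1,2) = 1.
Cage b's pair has product 3, so (1,3) = 3.
Row 2 now contains 3, leaving (2,1) = 1.
1 is placed in row 2, so (2,3) = 2.
Cage c's pair has sum 4, which forces (3,1) = 3.
Column 2 already has 1, so (3,2) = 2.
3 is placed in column 3, which forces (3,3) = 1.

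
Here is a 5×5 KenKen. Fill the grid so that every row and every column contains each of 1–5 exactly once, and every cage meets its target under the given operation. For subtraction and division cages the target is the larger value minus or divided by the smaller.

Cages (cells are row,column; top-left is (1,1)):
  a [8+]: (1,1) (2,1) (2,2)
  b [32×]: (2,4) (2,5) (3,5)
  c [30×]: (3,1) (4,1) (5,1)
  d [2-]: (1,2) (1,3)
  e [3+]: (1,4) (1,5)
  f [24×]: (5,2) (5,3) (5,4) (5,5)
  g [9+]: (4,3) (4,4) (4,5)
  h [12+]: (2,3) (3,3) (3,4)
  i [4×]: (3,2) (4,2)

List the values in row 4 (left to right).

Cage b has product 32, so (2,4) = 4.
The 3 cells of cage b must have product 32, which forces (2,5) = 2.
Cage b has product 32, leaving (3,5) = 4.
Cage e needs two cells with sum 3, which forces (1,4) = 2.
Column 5 now contains 2, so (1,5) = 1.
The 3 cells of cage h must have sum 12; hence (2,3) = 5.
Row 3 already has 4, leaving (3,2) = 1.
Cage h needs sum 12, leaving (3,3) = 2.
The 3 cells of cage h must have sum 12, so (3,4) = 5.
Cage i needs two cells with product 4, so (4,2) = 4.
Column 5 now contains 1; hence (5,5) = 3.
Row 1 now contains 2; hence (1,1) = 4.
The two cells of cage d must have difference 2, leaving (1,2) = 5.
The two cells of cage d must have difference 2, which forces (1,3) = 3.
Cage a has sum 8, leaving (2,1) = 1.
Column 2 already has 1, so (2,2) = 3.
5 is placed in row 3, leaving (3,1) = 3.
Column 3 already has 3, which forces (4,3) = 1.
1 is placed in row 4; hence (4,4) = 3.
Column 5 now contains 3; hence (4,5) = 5.
Row 5 already has 3, which forces (5,2) = 2.
The 4 cells of cage f must have product 24, which forces (5,3) = 4.
Row 5 already has 3, which forces (5,4) = 1.
Row 4 already has 5, leaving (4,1) = 2.
Row 5 already has 2; hence (5,1) = 5.
Filled in: 4 5 3 2 1 / 1 3 5 4 2 / 3 1 2 5 4 / 2 4 1 3 5 / 5 2 4 1 3.

2 4 1 3 5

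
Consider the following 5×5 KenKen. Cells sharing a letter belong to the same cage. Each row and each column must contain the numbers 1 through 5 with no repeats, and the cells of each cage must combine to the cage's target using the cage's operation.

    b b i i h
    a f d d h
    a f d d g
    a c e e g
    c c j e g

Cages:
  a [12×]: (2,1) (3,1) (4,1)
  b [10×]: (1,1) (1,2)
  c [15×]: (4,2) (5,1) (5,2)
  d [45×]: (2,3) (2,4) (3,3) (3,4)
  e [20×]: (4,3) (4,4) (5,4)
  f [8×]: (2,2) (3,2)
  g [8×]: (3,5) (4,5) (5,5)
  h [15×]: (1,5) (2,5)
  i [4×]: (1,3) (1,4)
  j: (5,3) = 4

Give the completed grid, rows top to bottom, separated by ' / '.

2 5 1 4 3 / 4 2 3 1 5 / 1 4 5 3 2 / 3 1 2 5 4 / 5 3 4 2 1

Cage j is a single given cell, which forces (5,3) = 4.
4 is placed in column 3; hence (1,3) = 1.
The two cells of cage i must have product 4, which forces (1,4) = 4.
4 is placed in column 4, leaving (4,4) = 5.
Row 4 already has 5, so (4,3) = 2.
Cage e has product 20; hence (5,4) = 2.
2 is placed in row 5, so (5,5) = 1.
Cage g has product 8; hence (3,5) = 2.
Cage c needs product 15; hence (4,2) = 1.
Column 5 now contains 1, leaving (4,5) = 4.
Cage f needs two cells with product 8, so (2,2) = 2.
Row 3 already has 2; hence (3,2) = 4.
Row 4 already has 4, which forces (4,1) = 3.
Column 1 now contains 3; hence (5,1) = 5.
5 is placed in row 5; hence (5,2) = 3.
Column 1 now contains 5, so (1,1) = 2.
Column 2 already has 2; hence (1,2) = 5.
Row 1 already has 5, leaving (1,5) = 3.
Cage a has product 12, so (2,1) = 4.
3 is placed in column 5, leaving (2,5) = 5.
Row 3 now contains 4, which forces (3,1) = 1.
Row 3 now contains 1, so (3,4) = 3.
Row 2 already has 5, which forces (2,3) = 3.
3 is placed in column 4; hence (2,4) = 1.
3 is placed in row 3; hence (3,3) = 5.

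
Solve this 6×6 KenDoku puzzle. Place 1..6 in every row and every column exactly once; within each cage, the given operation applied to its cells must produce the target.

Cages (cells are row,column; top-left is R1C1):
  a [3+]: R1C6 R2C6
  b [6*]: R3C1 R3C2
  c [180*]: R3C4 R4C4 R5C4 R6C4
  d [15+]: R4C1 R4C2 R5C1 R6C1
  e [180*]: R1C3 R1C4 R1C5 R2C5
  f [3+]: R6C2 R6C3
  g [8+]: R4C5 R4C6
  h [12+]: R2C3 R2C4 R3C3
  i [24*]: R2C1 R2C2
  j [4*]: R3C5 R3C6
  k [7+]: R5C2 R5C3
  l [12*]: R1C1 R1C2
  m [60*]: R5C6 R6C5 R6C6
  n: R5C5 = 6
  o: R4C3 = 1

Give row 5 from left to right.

1 3 4 2 6 5

Cage o is given; hence R4C3 = 1.
N is a freebie; hence R5C5 = 6.
Column 3 now contains 1, leaving R6C3 = 2.
Row 6 now contains 2, which forces R6C2 = 1.
Row 1 needs a 1, and only R1C6 is open for it.
1 is placed in column 6, which forces R2C6 = 2.
Cage j's pair has product 4, which forces R3C5 = 1.
1 is placed in column 6, which forces R3C6 = 4.
Cage m has product 60; hence R6C5 = 4.
The only place for 1 in row 2 is R2C4.
Row 2 needs a 3, and only R2C5 is open for it.
Row 2 needs a 5, and only R2C3 is open for it.
Column 3 already has 5, so R3C3 = 6.
Cage e has product 180, which forces R1C5 = 5.
5 is placed in column 5, leaving R4C5 = 2.
The two cells of cage g must have sum 8, which forces R4C6 = 6.
The 4 cells of cage c must have product 180, so R6C4 = 6.
The only place for 5 in row 3 is R3C4.
Column 4 already has 5, so R4C4 = 3.
Cage c has product 180, which forces R5C4 = 2.
The 4 cells of cage e must have product 180, leaving R1C3 = 3.
Column 4 now contains 3, which forces R1C4 = 4.
Cage d needs sum 15, which forces R4C1 = 4.
3 is placed in row 4, which forces R4C2 = 5.
Cage d has sum 15, which forces R5C1 = 1.
3 is placed in column 3; hence R5C3 = 4.
Cage d has sum 15; hence R6C1 = 5.
Row 6 already has 5, so R6C6 = 3.
4 is placed in column 1, so R2C1 = 6.
The two cells of cage i must have product 24, leaving R2C2 = 4.
Row 5 now contains 4, so R5C2 = 3.
Column 6 now contains 3, leaving R5C6 = 5.
Column 1 now contains 6, leaving R1C1 = 2.
Cage l's pair has product 12, so R1C2 = 6.
Cage b needs two cells with product 6; hence R3C1 = 3.
Column 2 already has 3, leaving R3C2 = 2.
The full grid is 2 6 3 4 5 1 / 6 4 5 1 3 2 / 3 2 6 5 1 4 / 4 5 1 3 2 6 / 1 3 4 2 6 5 / 5 1 2 6 4 3.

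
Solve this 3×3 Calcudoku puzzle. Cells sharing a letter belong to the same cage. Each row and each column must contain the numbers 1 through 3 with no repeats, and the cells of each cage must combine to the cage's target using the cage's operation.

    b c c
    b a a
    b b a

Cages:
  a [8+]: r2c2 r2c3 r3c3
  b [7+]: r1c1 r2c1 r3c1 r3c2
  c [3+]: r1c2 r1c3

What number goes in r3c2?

Cage a has sum 8, leaving r2c2 = 3.
The 3 cells of cage a must have sum 8; hence r2c3 = 2.
Cage b has sum 7, so r3c2 = 1.
The 3 cells of cage a must have sum 8, so r3c3 = 3.
The 4 cells of cage b must have sum 7, which forces r1c1 = 3.
1 is placed in column 2, leaving r1c2 = 2.
Column 3 now contains 2; hence r1c3 = 1.
Row 2 now contains 2, leaving r2c1 = 1.
Row 3 now contains 3, so r3c1 = 2.
Filled in: 3 2 1 / 1 3 2 / 2 1 3.

1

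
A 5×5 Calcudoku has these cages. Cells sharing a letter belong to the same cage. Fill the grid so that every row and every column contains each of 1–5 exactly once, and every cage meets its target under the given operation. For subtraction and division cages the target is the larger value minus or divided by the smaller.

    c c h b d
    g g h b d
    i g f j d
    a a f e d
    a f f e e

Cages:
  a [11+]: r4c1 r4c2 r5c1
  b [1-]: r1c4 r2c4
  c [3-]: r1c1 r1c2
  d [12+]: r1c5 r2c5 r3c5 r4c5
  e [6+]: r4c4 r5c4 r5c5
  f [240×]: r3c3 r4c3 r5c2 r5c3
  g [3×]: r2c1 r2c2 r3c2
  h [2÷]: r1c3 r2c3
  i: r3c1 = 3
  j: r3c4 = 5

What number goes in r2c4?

The 3 cells of cage g must have product 3, which forces r2c1 = 1.
Cage g needs product 3, so r2c2 = 3.
Cage i is a single given cell, which forces r3c1 = 3.
Cage g needs product 3, leaving r3c2 = 1.
Cage j is a single given cell; hence r3c4 = 5.
Cage f needs product 240, leaving r5c2 = 4.
Row 3 already has 5; hence r3c3 = 4.
Row 3 now contains 4, which forces r3c5 = 2.
Cage a has sum 11, which forces r4c1 = 4.
The two cells of cage h must have quotient 2, which forces r1c3 = 1.
Row 1 now contains 1, which forces r1c4 = 3.
4 is placed in column 3, so r2c3 = 2.
2 is placed in row 2, which forces r2c4 = 4.
Row 2 now contains 4, which forces r2c5 = 5.
Column 5 already has 5, which forces r4c5 = 1.
Column 5 now contains 1, which forces r5c5 = 3.
Column 5 already has 5, so r1c5 = 4.
Cage f has product 240, so r4c3 = 3.
1 is placed in row 4; hence r4c4 = 2.
Row 5 now contains 3; hence r5c3 = 5.
Cage e needs sum 6; hence r5c4 = 1.
2 is placed in row 4; hence r4c2 = 5.
5 is placed in row 5, so r5c1 = 2.
Column 1 now contains 2, leaving r1c1 = 5.
5 is placed in column 2, so r1c2 = 2.
Filled in: 5 2 1 3 4 / 1 3 2 4 5 / 3 1 4 5 2 / 4 5 3 2 1 / 2 4 5 1 3.

4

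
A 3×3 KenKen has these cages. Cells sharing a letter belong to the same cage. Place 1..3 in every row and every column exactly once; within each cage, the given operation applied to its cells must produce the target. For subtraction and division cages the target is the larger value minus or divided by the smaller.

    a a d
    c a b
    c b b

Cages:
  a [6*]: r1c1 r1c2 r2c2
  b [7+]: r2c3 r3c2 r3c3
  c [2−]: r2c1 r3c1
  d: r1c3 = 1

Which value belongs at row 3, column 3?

3

D is a freebie, leaving r1c3 = 1.
Column 3 now contains 1, so r3c3 = 3.
Cage c's pair has difference 2; hence r2c1 = 3.
Cage a has product 6, which forces r2c2 = 1.
Column 3 now contains 3, which forces r2c3 = 2.
3 is placed in row 3, leaving r3c1 = 1.
3 is placed in row 3, so r3c2 = 2.
Column 1 already has 3, so r1c1 = 2.
Column 2 already has 2, which forces r1c2 = 3.
Filled in: 2 3 1 / 3 1 2 / 1 2 3.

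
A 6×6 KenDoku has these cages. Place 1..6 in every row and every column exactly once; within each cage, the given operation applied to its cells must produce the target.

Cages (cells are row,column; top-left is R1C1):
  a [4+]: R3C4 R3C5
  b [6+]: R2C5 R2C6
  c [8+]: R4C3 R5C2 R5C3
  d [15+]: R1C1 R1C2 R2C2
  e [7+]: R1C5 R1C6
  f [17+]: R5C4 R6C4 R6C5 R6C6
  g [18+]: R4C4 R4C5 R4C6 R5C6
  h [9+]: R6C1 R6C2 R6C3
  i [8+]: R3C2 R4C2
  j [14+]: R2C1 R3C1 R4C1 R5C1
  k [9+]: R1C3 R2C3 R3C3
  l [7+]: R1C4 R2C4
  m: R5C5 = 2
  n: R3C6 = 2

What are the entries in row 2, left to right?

2 4 3 6 5 1

Cage n is given; hence R3C6 = 2.
Cage m is given; hence R5C5 = 2.
Row 1 needs a 2, and only R1C3 is open for it.
2 is placed in column 3, which forces R2C3 = 3.
Cage k needs sum 9, so R3C3 = 4.
4 is placed in column 3, so R4C3 = 1.
Column 3 now contains 1, so R5C3 = 6.
Column 3 already has 6, which forces R6C3 = 5.
The 3 cells of cage c must have sum 8, which forces R5C2 = 1.
Column 2 already has 1; hence R6C2 = 3.
The 4 cells of cage j must have sum 14, leaving R3C1 = 5.
Cage i's pair has sum 8, so R3C2 = 6.
Column 2 already has 3; hence R4C2 = 2.
The 4 cells of cage f must have sum 17, which forces R5C4 = 5.
Row 6 already has 3, leaving R6C1 = 1.
Cage f needs sum 17, which forces R6C4 = 2.
Cage d has sum 15; hence R1C1 = 6.
Cage d needs sum 15, so R1C2 = 5.
Cage j has sum 14, leaving R2C1 = 2.
Column 2 now contains 6; hence R2C2 = 4.
Row 2 already has 4, so R2C4 = 6.
Cage l's pair has sum 7, which forces R1C4 = 1.
1 is placed in column 4, leaving R3C4 = 3.
Row 3 now contains 3; hence R3C5 = 1.
Column 4 already has 3, leaving R4C4 = 4.
Column 5 already has 1, which forces R2C5 = 5.
The two cells of cage b must have sum 6, so R2C6 = 1.
Row 4 already has 4; hence R4C1 = 3.
Column 5 now contains 5, which forces R4C5 = 6.
Row 4 already has 6, so R4C6 = 5.
The 4 cells of cage j must have sum 14, leaving R5C1 = 4.
The 4 cells of cage g must have sum 18, which forces R5C6 = 3.
6 is placed in column 5; hence R6C5 = 4.
Row 6 now contains 4, which forces R6C6 = 6.
Column 5 now contains 4, which forces R1C5 = 3.
3 is placed in column 6; hence R1C6 = 4.
The full grid is 6 5 2 1 3 4 / 2 4 3 6 5 1 / 5 6 4 3 1 2 / 3 2 1 4 6 5 / 4 1 6 5 2 3 / 1 3 5 2 4 6.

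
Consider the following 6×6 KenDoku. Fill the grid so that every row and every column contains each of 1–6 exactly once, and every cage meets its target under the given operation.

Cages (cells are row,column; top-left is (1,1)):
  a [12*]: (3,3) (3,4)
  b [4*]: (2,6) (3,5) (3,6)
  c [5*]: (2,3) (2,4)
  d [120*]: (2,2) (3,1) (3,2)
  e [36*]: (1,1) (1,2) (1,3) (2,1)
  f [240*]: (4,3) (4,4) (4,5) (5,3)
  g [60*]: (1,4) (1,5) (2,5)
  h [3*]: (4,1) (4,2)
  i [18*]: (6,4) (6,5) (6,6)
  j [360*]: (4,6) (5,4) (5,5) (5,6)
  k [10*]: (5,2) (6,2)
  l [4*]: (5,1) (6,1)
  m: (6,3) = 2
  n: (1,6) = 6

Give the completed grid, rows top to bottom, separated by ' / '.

2 3 1 5 4 6 / 6 4 5 1 3 2 / 5 6 3 4 2 1 / 3 1 6 2 5 4 / 1 2 4 3 6 5 / 4 5 2 6 1 3

N is a freebie, leaving (1,6) = 6.
M is a freebie; hence (6,3) = 2.
Cage k's pair has product 10, so (5,2) = 2.
Row 6 now contains 2; hence (6,2) = 5.
Cage d needs product 120, so (3,1) = 5.
The only place for 2 in row 2 is (2,6).
Cage b has product 4, which forces (3,5) = 2.
Cage b needs product 4, leaving (3,6) = 1.
Column 6 now contains 1, leaving (6,6) = 3.
Row 3 needs a 6, and only (3,2) is open for it.
Column 2 already has 6, so (2,2) = 4.
Row 4 needs a 2, and only (4,4) is open for it.
Row 1 needs a 2, and only (1,1) is open for it.
The 4 cells of cage e must have product 36, so (2,1) = 6.
The only place for 3 in row 2 is (2,5).
Cage j has product 360, which forces (5,4) = 3.
3 is placed in column 5, leaving (5,5) = 6.
Column 5 now contains 6; hence (6,5) = 1.
The two cells of cage a must have product 12, leaving (3,3) = 3.
Column 4 now contains 3, so (3,4) = 4.
The 4 cells of cage f must have product 240, so (4,3) = 6.
Cage l's pair has product 4, leaving (5,1) = 1.
Row 6 already has 1; hence (6,1) = 4.
Row 6 already has 1, which forces (6,4) = 6.
The 4 cells of cage e must have product 36; hence (1,2) = 3.
Column 3 now contains 3; hence (1,3) = 1.
Column 4 already has 4, so (1,4) = 5.
Cage g has product 60; hence (1,5) = 4.
1 is placed in column 3; hence (2,3) = 5.
Column 4 now contains 5; hence (2,4) = 1.
Column 1 now contains 1, so (4,1) = 3.
The two cells of cage h must have product 3, which forces (4,2) = 1.
4 is placed in column 5; hence (4,5) = 5.
Row 4 already has 5, so (4,6) = 4.
Column 3 now contains 5; hence (5,3) = 4.
Column 6 already has 4; hence (5,6) = 5.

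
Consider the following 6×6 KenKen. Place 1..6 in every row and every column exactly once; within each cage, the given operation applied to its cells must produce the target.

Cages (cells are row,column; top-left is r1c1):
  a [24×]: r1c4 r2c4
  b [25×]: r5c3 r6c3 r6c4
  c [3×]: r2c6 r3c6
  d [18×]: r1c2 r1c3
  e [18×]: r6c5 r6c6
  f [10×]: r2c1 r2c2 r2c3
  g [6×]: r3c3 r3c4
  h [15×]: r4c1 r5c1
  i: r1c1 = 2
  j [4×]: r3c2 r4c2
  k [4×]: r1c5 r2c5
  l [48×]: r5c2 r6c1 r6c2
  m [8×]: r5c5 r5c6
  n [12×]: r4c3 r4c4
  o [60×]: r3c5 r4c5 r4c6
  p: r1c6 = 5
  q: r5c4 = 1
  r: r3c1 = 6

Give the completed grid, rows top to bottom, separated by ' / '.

I is a freebie; hence r1c1 = 2.
Cage p is given; hence r1c6 = 5.
R is a freebie, leaving r3c1 = 6.
The 3 cells of cage b must have product 25, so r5c3 = 5.
Cage q is given, so r5c4 = 1.
Column 1 already has 6, which forces r6c1 = 4.
The 3 cells of cage b must have product 25, which forces r6c3 = 1.
The 3 cells of cage b must have product 25, leaving r6c4 = 5.
Column 3 already has 1, leaving r2c3 = 2.
Column 3 already has 2; hence r3c3 = 3.
Row 3 already has 3, so r3c4 = 2.
Row 3 already has 3; hence r3c6 = 1.
Cage h needs two cells with product 15, leaving r4c1 = 5.
Row 5 now contains 5, so r5c1 = 3.
The two cells of cage d must have product 18, so r1c2 = 3.
3 is placed in column 3, so r1c3 = 6.
6 is placed in row 1, leaving r1c4 = 4.
Row 1 now contains 4, so r1c5 = 1.
Column 1 already has 5, so r2c1 = 1.
Cage f needs product 10, which forces r2c2 = 5.
4 is placed in column 4, which forces r2c4 = 6.
Column 5 now contains 1, leaving r2c5 = 4.
Column 6 now contains 1, so r2c6 = 3.
Row 3 already has 1, leaving r3c2 = 4.
The 3 cells of cage o must have product 60, leaving r3c5 = 5.
Cage j needs two cells with product 4; hence r4c2 = 1.
Cage n's pair has product 12, leaving r4c3 = 4.
Cage n needs two cells with product 12, which forces r4c4 = 3.
Column 5 now contains 4; hence r5c5 = 2.
Row 5 already has 2, so r5c6 = 4.
3 is placed in column 6, leaving r6c6 = 6.
Column 5 already has 2; hence r4c5 = 6.
Column 6 already has 6, leaving r4c6 = 2.
Row 5 already has 2, which forces r5c2 = 6.
Row 6 already has 6, leaving r6c2 = 2.
Row 6 already has 6, leaving r6c5 = 3.

2 3 6 4 1 5 / 1 5 2 6 4 3 / 6 4 3 2 5 1 / 5 1 4 3 6 2 / 3 6 5 1 2 4 / 4 2 1 5 3 6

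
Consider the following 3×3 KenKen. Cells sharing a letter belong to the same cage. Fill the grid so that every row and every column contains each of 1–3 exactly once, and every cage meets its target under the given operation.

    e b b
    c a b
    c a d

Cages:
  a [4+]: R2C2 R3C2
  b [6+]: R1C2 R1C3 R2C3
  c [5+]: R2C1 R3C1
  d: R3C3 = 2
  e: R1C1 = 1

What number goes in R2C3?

1

Cage e is given; hence R1C1 = 1.
Cage d is given, leaving R3C3 = 2.
Cage b has sum 6, leaving R1C2 = 2.
Column 3 now contains 2, so R1C3 = 3.
The two cells of cage c must have sum 5, leaving R2C1 = 2.
Cage b needs sum 6, which forces R2C3 = 1.
Row 3 already has 2, which forces R3C1 = 3.
Row 3 already has 3, which forces R3C2 = 1.
Row 2 now contains 1, so R2C2 = 3.
The full grid is 1 2 3 / 2 3 1 / 3 1 2.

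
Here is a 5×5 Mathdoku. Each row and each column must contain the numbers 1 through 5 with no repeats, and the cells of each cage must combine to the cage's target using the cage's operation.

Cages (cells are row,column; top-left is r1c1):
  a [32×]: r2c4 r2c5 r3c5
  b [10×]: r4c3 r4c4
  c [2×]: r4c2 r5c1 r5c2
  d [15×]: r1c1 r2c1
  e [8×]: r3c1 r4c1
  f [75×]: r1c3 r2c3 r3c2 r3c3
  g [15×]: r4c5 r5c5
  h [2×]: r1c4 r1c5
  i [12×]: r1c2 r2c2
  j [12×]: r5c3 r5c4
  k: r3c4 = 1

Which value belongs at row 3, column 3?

3

Cage a has product 32, so r2c4 = 4.
Cage a needs product 32, which forces r2c5 = 2.
Cage f has product 75, leaving r3c2 = 5.
Cage k is given, which forces r3c4 = 1.
Cage a has product 32, leaving r3c5 = 4.
Cage c has product 2, leaving r4c2 = 1.
The 3 cells of cage c must have product 2, leaving r5c1 = 1.
Cage c has product 2, leaving r5c2 = 2.
Column 4 now contains 4; hence r5c4 = 3.
Row 5 already has 3, which forces r5c5 = 5.
The two cells of cage i must have product 12; hence r1c2 = 4.
1 is placed in column 4, so r1c4 = 2.
Column 5 now contains 2, so r1c5 = 1.
Row 2 now contains 4; hence r2c2 = 3.
Row 3 now contains 4; hence r3c1 = 2.
Row 3 now contains 1, so r3c3 = 3.
Cage e needs two cells with product 8; hence r4c1 = 4.
Column 4 now contains 2, leaving r4c4 = 5.
Column 5 already has 5; hence r4c5 = 3.
Row 5 already has 3, so r5c3 = 4.
The two cells of cage d must have product 15; hence r1c1 = 3.
Row 1 already has 1, so r1c3 = 5.
Row 2 already has 3, which forces r2c1 = 5.
The 4 cells of cage f must have product 75, which forces r2c3 = 1.
Row 4 already has 5, leaving r4c3 = 2.
Completed grid: 3 4 5 2 1 / 5 3 1 4 2 / 2 5 3 1 4 / 4 1 2 5 3 / 1 2 4 3 5.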